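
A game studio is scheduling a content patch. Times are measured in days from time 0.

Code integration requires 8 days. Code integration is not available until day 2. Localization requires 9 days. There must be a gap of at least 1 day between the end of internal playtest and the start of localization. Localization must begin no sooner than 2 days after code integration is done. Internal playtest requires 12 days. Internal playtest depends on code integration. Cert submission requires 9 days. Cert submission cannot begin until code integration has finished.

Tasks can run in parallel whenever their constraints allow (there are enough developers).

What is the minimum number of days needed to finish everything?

After its own release at day 2, code integration can start at day 2 and finishes at day 10.
Cert submission cannot begin until code integration (finishes day 10). It runs from day 10 to 10 + 9 = day 19.
After code integration (finishes day 10), internal playtest can start at day 10 and finishes at day 22.
For localization: internal playtest (finishes day 22, plus 1-day gap → day 23); code integration (finishes day 10, plus 2-day gap → day 12). Taking the maximum gives a start of day 23, and it finishes at 23 + 9 = day 32.
All tasks are finished once the last one completes. Finish times: Code integration at 10, Internal playtest at 22, Localization at 32, Cert submission at 19. The latest is day 32.

32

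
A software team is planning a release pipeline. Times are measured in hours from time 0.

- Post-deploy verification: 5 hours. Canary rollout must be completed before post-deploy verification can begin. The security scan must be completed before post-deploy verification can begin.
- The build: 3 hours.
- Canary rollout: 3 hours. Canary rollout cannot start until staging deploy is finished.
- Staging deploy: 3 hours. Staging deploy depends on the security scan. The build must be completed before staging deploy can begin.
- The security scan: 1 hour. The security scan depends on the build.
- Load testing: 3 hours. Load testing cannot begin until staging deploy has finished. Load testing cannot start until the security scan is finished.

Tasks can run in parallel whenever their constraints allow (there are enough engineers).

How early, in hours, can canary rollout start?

Nothing blocks the build, so it runs from hour 0 to hour 3.
After the build (finishes hour 3), the security scan can start at hour 3 and finishes at hour 4.
For staging deploy: the security scan (finishes hour 4); the build (finishes hour 3). Taking the maximum gives a start of hour 4, and it finishes at 4 + 3 = hour 7.
Canary rollout waits on staging deploy (finishes hour 7), so the earliest it can start is hour 7.

7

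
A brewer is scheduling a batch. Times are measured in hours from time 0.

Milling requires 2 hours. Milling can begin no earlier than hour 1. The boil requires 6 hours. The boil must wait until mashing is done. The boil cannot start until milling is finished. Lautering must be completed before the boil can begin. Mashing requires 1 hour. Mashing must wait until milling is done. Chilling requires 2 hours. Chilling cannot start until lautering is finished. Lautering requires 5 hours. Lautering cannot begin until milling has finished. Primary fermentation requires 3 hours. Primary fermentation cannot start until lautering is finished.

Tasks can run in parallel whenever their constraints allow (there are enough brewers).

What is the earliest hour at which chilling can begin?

Milling cannot begin until its own release at hour 1. It runs from hour 1 to 1 + 2 = hour 3.
Lautering cannot begin until milling (finishes hour 3). It runs from hour 3 to 3 + 5 = hour 8.
Chilling waits on lautering (finishes hour 8), so the earliest it can start is hour 8.

8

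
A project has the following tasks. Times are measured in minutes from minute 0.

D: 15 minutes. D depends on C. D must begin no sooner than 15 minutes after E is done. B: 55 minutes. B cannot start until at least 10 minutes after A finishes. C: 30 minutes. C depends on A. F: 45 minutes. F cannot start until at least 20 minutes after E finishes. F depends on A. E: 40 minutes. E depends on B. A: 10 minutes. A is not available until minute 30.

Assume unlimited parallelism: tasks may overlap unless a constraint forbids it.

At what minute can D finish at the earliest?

A waits on its own release at minute 30, so it starts at minute 30 and finishes at 30 + 10 = minute 40.
After A (finishes minute 40), C can start at minute 40 and finishes at minute 70.
B waits on A (finishes minute 40, plus 10-minute gap → minute 50), so it starts at minute 50 and finishes at 50 + 55 = minute 105.
E waits on B (finishes minute 105), so it starts at minute 105 and finishes at 105 + 40 = minute 145.
D needs all of C (finishes minute 70); E (finishes minute 145, plus 15-minute gap → minute 160). That puts its earliest start at minute 160; it finishes at 160 + 15 = minute 175.

175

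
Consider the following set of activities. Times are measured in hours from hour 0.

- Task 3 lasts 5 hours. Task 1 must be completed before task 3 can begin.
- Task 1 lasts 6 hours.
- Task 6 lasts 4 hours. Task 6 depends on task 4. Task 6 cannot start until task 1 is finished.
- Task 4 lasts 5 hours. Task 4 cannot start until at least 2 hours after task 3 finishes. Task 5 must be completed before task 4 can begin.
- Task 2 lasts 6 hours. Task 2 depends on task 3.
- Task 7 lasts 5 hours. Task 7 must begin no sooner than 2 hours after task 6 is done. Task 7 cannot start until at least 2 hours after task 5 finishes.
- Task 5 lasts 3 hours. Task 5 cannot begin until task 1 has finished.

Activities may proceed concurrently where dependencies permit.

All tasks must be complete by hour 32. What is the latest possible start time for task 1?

3

Task 2 must finish by hour 32; it takes 6 hours, so it must start by 32 − 6 = hour 26.
Task 7 has no dependents, so it just needs to finish by hour 32. Starting by 32 − 5 = hour 27 achieves that.
Task 6 has to be done before task 7 (must start by hour 27, minus 2-hour gap → hour 25). That means finishing by hour 25, i.e. starting by 25 − 4 = hour 21.
Since task 6 (must start by hour 21) depends on it, task 4 must finish by hour 21. Backing off its 5-hour duration gives a latest start of hour 16.
For task 3: task 2 (must start by hour 26); task 4 (must start by hour 16, minus 2-hour gap → hour 14). The most restrictive is hour 14; with a 5-hour duration, task 3 must start by hour 9.
For task 5: task 4 (must start by hour 16); task 7 (must start by hour 27, minus 2-hour gap → hour 25). The most restrictive is hour 16; with a 3-hour duration, task 5 must start by hour 13.
Task 1 feeds task 3 (must start by hour 9); task 5 (must start by hour 13); task 6 (must start by hour 21). Taking the minimum, task 1 must finish by hour 9 and start by 9 − 6 = hour 3.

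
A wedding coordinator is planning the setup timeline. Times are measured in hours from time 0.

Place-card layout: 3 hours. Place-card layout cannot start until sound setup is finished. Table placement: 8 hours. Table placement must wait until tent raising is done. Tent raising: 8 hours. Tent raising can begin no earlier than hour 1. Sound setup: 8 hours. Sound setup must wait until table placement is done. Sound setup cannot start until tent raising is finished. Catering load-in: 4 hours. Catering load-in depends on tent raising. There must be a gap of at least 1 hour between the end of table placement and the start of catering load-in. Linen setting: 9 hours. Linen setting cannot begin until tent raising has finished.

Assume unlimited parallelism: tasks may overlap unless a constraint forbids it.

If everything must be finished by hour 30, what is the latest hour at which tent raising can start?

Nothing follows place-card layout; the deadline of hour 30 is its only limit. It must start by 30 − 3 = hour 27.
Sound setup must finish before place-card layout (must start by hour 27). With an 8-hour duration, sound setup must start by 27 − 8 = hour 19.
Catering load-in must finish by hour 30; it takes 4 hours, so it must start by 30 − 4 = hour 26.
Table placement has several dependents: sound setup (must start by hour 19); catering load-in (must start by hour 26, minus 1-hour gap → hour 25). The earliest of those limits is hour 19, so table placement must start by 19 − 8 = hour 11.
Linen setting has no dependents, so it just needs to finish by hour 30. Starting by 30 − 9 = hour 21 achieves that.
For tent raising: table placement (must start by hour 11); linen setting (must start by hour 21); sound setup (must start by hour 19); catering load-in (must start by hour 26). The most restrictive is hour 11; with an 8-hour duration, tent raising must start by hour 3.

3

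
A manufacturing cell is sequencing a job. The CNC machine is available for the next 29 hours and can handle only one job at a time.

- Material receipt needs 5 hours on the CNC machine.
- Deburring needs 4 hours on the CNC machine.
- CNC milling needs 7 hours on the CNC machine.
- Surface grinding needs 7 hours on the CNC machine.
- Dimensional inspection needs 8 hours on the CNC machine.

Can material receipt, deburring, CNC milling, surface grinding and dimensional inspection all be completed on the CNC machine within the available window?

No

Running back to back, the jobs need 5 + 4 + 7 + 7 + 8 = 31 hours on the CNC machine.
Since 31 > 29, they cannot all fit.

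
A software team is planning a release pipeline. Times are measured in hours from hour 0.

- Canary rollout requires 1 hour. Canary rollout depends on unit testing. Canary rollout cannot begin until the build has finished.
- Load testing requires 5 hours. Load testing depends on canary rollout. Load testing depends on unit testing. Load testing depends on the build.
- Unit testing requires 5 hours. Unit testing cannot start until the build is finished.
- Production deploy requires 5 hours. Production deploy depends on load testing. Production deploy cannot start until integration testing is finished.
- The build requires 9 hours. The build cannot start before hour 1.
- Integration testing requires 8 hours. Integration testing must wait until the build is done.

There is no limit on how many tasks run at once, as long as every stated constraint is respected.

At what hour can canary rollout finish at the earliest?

The build cannot begin until its own release at hour 1. It runs from hour 1 to 1 + 9 = hour 10.
After the build (finishes hour 10), unit testing can start at hour 10 and finishes at hour 15.
Canary rollout needs all of unit testing (finishes hour 15); the build (finishes hour 10). That puts its earliest start at hour 15; it finishes at 15 + 1 = hour 16.

16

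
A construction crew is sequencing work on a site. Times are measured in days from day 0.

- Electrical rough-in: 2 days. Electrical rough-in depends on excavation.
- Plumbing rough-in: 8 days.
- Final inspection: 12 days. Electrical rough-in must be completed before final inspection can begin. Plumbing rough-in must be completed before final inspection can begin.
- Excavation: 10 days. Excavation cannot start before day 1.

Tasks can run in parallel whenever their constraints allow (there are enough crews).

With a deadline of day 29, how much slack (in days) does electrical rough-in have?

4

Excavation cannot begin until its own release at day 1. It runs from day 1 to 1 + 10 = day 11.
Electrical rough-in waits on excavation (finishes day 11), so it starts at day 11 and finishes at 11 + 2 = day 13.

Working backward from the deadline:
Final inspection has no dependents, so it just needs to finish by day 29. Starting by 29 − 12 = day 17 achieves that.
Electrical rough-in feeds into final inspection (must start by day 17); so electrical rough-in must finish by day 17 and therefore start by day 15.
So electrical rough-in can start as early as day 11 and as late as day 15, giving 15 − 11 = 4 days of slack.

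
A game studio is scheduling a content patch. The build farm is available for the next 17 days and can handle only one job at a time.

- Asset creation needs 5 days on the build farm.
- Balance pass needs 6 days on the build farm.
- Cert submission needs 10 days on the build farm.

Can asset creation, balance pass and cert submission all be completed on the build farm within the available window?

No

Running back to back, the jobs need 5 + 6 + 10 = 21 days on the build farm.
Since 21 > 17, they cannot all fit.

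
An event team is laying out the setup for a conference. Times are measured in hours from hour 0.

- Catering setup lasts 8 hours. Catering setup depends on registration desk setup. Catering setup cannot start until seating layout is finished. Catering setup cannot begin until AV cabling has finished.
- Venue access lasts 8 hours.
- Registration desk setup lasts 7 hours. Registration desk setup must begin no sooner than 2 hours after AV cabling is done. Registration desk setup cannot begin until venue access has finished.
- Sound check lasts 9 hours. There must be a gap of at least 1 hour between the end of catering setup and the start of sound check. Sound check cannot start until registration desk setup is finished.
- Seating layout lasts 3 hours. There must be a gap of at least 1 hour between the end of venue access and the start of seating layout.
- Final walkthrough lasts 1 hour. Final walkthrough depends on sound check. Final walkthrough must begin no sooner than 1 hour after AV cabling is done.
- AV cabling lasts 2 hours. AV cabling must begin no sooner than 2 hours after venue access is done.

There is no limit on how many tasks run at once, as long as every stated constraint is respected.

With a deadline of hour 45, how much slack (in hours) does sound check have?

5

Venue access can start immediately at hour 0; it finishes at hour 8.
Seating layout waits on venue access (finishes hour 8, plus 1-hour gap → hour 9), so it starts at hour 9 and finishes at 9 + 3 = hour 12.
After venue access (finishes hour 8, plus 2-hour gap → hour 10), AV cabling can start at hour 10 and finishes at hour 12.
Registration desk setup needs all of AV cabling (finishes hour 12, plus 2-hour gap → hour 14); venue access (finishes hour 8). That puts its earliest start at hour 14; it finishes at 14 + 7 = hour 21.
Catering setup has to wait for registration desk setup (finishes hour 21); seating layout (finishes hour 12); AV cabling (finishes hour 12). The latest of these is hour 21, so catering setup runs hour 21 to 21 + 8 = hour 29.
For sound check: catering setup (finishes hour 29, plus 1-hour gap → hour 30); registration desk setup (finishes hour 21). Taking the maximum gives a start of hour 30, and it finishes at 30 + 9 = hour 39.

Working backward from the deadline:
To finish by hour 45, final walkthrough (duration 1) must start no later than hour 44.
Since final walkthrough (must start by hour 44) depends on it, sound check must finish by hour 44. Backing off its 9-hour duration gives a latest start of hour 35.
So sound check can start as early as hour 30 and as late as hour 35, giving 35 − 30 = 5 hours of slack.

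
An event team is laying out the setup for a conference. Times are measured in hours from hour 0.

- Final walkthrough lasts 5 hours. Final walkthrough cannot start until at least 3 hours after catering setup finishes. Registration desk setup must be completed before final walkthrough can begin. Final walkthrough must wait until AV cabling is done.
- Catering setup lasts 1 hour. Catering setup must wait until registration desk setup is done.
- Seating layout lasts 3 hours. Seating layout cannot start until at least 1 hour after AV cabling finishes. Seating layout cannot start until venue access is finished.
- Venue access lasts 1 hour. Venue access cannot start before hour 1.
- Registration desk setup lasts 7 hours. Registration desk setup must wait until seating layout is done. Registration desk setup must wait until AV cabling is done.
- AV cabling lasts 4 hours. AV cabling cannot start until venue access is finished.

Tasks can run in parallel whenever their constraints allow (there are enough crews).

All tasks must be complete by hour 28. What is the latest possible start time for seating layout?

9

To finish by hour 28, final walkthrough (duration 5) must start no later than hour 23.
Catering setup must finish before final walkthrough (must start by hour 23, minus 3-hour gap → hour 20). With a 1-hour duration, catering setup must start by 20 − 1 = hour 19.
Registration desk setup must finish in time for catering setup (must start by hour 19); final walkthrough (must start by hour 23). The tightest is hour 19, so registration desk setup must start by 19 − 7 = hour 12.
Seating layout must finish before registration desk setup (must start by hour 12). With a 3-hour duration, seating layout must start by 12 − 3 = hour 9.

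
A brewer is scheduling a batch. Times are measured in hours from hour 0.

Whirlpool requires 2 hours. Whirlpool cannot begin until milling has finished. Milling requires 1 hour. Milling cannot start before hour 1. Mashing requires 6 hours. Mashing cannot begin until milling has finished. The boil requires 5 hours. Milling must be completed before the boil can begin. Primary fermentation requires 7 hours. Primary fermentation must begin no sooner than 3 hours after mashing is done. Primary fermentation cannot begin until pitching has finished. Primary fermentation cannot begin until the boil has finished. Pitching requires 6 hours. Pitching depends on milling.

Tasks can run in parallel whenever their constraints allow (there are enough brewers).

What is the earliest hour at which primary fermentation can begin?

11

After its own release at hour 1, milling can start at hour 1 and finishes at hour 2.
Pitching waits on milling (finishes hour 2), so it starts at hour 2 and finishes at 2 + 6 = hour 8.
The boil waits on milling (finishes hour 2), so it starts at hour 2 and finishes at 2 + 5 = hour 7.
Mashing cannot begin until milling (finishes hour 2). It runs from hour 2 to 2 + 6 = hour 8.
Primary fermentation waits on mashing (finishes hour 8, plus 3-hour gap → hour 11); pitching (finishes hour 8); the boil (finishes hour 7). The latest of these is hour 11, which is the earliest primary fermentation can start.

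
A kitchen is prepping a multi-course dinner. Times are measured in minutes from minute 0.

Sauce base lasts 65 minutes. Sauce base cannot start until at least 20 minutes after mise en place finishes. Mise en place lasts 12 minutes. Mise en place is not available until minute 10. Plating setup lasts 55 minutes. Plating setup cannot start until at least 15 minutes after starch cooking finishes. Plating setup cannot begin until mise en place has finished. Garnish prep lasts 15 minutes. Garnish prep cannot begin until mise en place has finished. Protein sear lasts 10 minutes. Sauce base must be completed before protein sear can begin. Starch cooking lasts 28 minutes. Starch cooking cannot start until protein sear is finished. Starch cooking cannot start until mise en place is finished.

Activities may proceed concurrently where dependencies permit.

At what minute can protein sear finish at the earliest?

117

Mise en place cannot begin until its own release at minute 10. It runs from minute 10 to 10 + 12 = minute 22.
Sauce base cannot begin until mise en place (finishes minute 22, plus 20-minute gap → minute 42). It runs from minute 42 to 42 + 65 = minute 107.
Protein sear cannot begin until sauce base (finishes minute 107). It runs from minute 107 to 107 + 10 = minute 117.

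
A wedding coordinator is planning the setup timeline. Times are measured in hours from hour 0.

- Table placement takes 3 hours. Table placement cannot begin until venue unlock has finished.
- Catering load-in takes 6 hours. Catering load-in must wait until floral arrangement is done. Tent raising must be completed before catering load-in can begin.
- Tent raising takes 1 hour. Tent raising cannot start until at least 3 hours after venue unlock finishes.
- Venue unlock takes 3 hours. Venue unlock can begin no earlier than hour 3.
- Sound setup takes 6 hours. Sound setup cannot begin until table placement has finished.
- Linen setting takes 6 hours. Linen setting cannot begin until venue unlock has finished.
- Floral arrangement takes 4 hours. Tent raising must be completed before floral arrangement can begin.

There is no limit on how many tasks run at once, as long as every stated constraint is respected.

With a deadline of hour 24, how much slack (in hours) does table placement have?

9

Venue unlock waits on its own release at hour 3, so it starts at hour 3 and finishes at 3 + 3 = hour 6.
Table placement cannot begin until venue unlock (finishes hour 6). It runs from hour 6 to 6 + 3 = hour 9.

Working backward from the deadline:
Sound setup must finish by hour 24; it takes 6 hours, so it must start by 24 − 6 = hour 18.
Table placement has to be done before sound setup (must start by hour 18). That means finishing by hour 18, i.e. starting by 18 − 3 = hour 15.
So table placement can start as early as hour 6 and as late as hour 15, giving 15 − 6 = 9 hours of slack.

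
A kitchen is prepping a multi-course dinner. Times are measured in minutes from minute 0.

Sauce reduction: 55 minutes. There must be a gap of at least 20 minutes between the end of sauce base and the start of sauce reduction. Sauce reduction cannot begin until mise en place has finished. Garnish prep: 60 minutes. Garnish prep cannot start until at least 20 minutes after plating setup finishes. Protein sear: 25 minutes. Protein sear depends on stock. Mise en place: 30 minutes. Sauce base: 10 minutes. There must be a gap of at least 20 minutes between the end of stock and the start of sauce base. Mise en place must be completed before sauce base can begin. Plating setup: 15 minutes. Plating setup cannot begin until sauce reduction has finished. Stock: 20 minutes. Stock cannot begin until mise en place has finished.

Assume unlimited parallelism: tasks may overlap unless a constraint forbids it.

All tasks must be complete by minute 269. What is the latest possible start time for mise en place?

To finish by minute 269, garnish prep (duration 60) must start no later than minute 209.
Plating setup has to be done before garnish prep (must start by minute 209, minus 20-minute gap → minute 189). That means finishing by minute 189, i.e. starting by 189 − 15 = minute 174.
Sauce reduction must finish before plating setup (must start by minute 174). With a 55-minute duration, sauce reduction must start by 174 − 55 = minute 119.
Sauce base has to be done before sauce reduction (must start by minute 119, minus 20-minute gap → minute 99). That means finishing by minute 99, i.e. starting by 99 − 10 = minute 89.
Nothing follows protein sear; the deadline of minute 269 is its only limit. It must start by 269 − 25 = minute 244.
Stock has several dependents: sauce base (must start by minute 89, minus 20-minute gap → minute 69); protein sear (must start by minute 244). The earliest of those limits is minute 69, so stock must start by 69 − 20 = minute 49.
Mise en place must finish in time for stock (must start by minute 49); sauce base (must start by minute 89); sauce reduction (must start by minute 119). The tightest is minute 49, so mise en place must start by 49 − 30 = minute 19.

19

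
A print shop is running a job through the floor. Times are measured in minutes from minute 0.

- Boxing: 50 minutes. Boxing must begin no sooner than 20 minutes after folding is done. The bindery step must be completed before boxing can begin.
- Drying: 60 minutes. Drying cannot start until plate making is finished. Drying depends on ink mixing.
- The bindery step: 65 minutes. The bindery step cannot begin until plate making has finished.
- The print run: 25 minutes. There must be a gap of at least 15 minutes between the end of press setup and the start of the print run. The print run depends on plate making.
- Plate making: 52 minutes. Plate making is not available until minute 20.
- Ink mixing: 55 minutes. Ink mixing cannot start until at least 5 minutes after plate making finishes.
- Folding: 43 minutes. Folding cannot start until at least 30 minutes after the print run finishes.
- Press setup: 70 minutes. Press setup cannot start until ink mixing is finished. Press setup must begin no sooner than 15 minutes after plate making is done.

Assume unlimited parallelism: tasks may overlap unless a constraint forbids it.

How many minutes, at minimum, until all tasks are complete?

385

After its own release at minute 20, plate making can start at minute 20 and finishes at minute 72.
After plate making (finishes minute 72), the bindery step can start at minute 72 and finishes at minute 137.
After plate making (finishes minute 72, plus 5-minute gap → minute 77), ink mixing can start at minute 77 and finishes at minute 132.
For drying: plate making (finishes minute 72); ink mixing (finishes minute 132). Taking the maximum gives a start of minute 132, and it finishes at 132 + 60 = minute 192.
Press setup needs all of ink mixing (finishes minute 132); plate making (finishes minute 72, plus 15-minute gap → minute 87). That puts its earliest start at minute 132; it finishes at 132 + 70 = minute 202.
For the print run: press setup (finishes minute 202, plus 15-minute gap → minute 217); plate making (finishes minute 72). Taking the maximum gives a start of minute 217, and it finishes at 217 + 25 = minute 242.
After the print run (finishes minute 242, plus 30-minute gap → minute 272), folding can start at minute 272 and finishes at minute 315.
Boxing needs all of folding (finishes minute 315, plus 20-minute gap → minute 335); the bindery step (finishes minute 137). That puts its earliest start at minute 335; it finishes at 335 + 50 = minute 385.
All tasks are finished once the last one completes. Finish times: Plate making at 72, Ink mixing at 132, Press setup at 202, The print run at 242, Drying at 192, Folding at 315, The bindery step at 137, Boxing at 385. The latest is minute 385.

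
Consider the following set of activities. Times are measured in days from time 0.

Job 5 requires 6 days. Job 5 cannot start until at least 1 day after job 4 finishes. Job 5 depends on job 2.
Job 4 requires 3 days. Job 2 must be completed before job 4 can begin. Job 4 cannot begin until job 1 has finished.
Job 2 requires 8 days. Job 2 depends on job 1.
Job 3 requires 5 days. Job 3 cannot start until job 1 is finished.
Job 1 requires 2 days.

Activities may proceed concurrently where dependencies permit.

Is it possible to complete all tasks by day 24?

Yes

Nothing blocks job 1, so it runs from day 0 to day 2.
Job 3 cannot begin until job 1 (finishes day 2). It runs from day 2 to 2 + 5 = day 7.
Job 2 cannot begin until job 1 (finishes day 2). It runs from day 2 to 2 + 8 = day 10.
Job 4 needs all of job 2 (finishes day 10); job 1 (finishes day 2). That puts its earliest start at day 10; it finishes at 10 + 3 = day 13.
Job 5 cannot start until job 4 (finishes day 13, plus 1-day gap → day 14); job 2 (finishes day 10). The controlling bound is day 14, so job 5 finishes at 14 + 6 = day 20.
Every task is finished by day 20, which is no later than the deadline of 24, so the schedule is feasible.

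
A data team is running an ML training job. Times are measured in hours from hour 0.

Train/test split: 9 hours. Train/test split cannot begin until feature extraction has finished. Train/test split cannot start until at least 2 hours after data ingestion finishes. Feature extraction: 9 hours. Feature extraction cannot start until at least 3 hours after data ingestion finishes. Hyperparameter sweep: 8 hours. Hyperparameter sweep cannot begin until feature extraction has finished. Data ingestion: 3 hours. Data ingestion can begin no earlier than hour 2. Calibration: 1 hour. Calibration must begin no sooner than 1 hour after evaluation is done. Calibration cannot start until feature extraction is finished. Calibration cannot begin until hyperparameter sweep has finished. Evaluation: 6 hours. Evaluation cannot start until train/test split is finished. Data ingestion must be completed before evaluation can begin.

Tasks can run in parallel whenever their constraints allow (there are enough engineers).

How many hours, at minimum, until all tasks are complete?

Data ingestion cannot begin until its own release at hour 2. It runs from hour 2 to 2 + 3 = hour 5.
Feature extraction waits on data ingestion (finishes hour 5, plus 3-hour gap → hour 8), so it starts at hour 8 and finishes at 8 + 9 = hour 17.
After feature extraction (finishes hour 17), hyperparameter sweep can start at hour 17 and finishes at hour 25.
Train/test split needs all of feature extraction (finishes hour 17); data ingestion (finishes hour 5, plus 2-hour gap → hour 7). That puts its earliest start at hour 17; it finishes at 17 + 9 = hour 26.
Evaluation has to wait for train/test split (finishes hour 26); data ingestion (finishes hour 5). The latest of these is hour 26, so evaluation runs hour 26 to 26 + 6 = hour 32.
Calibration has to wait for evaluation (finishes hour 32, plus 1-hour gap → hour 33); feature extraction (finishes hour 17); hyperparameter sweep (finishes hour 25). The latest of these is hour 33, so calibration runs hour 33 to 33 + 1 = hour 34.
All tasks are finished once the last one completes. Finish times: Data ingestion at 5, Feature extraction at 17, Train/test split at 26, Hyperparameter sweep at 25, Evaluation at 32, Calibration at 34. The latest is hour 34.

34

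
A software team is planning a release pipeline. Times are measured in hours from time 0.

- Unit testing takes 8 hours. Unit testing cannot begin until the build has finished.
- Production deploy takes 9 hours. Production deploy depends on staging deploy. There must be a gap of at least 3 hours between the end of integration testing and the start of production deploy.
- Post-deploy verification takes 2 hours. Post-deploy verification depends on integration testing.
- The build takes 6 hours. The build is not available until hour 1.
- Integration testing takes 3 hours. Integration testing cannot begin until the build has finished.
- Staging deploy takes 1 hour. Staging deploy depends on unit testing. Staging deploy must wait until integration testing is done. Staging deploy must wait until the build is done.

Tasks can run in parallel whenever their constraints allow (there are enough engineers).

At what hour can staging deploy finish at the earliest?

16

The build waits on its own release at hour 1, so it starts at hour 1 and finishes at 1 + 6 = hour 7.
After the build (finishes hour 7), integration testing can start at hour 7 and finishes at hour 10.
After the build (finishes hour 7), unit testing can start at hour 7 and finishes at hour 15.
Staging deploy cannot start until unit testing (finishes hour 15); integration testing (finishes hour 10); the build (finishes hour 7). The controlling bound is hour 15, so staging deploy finishes at 15 + 1 = hour 16.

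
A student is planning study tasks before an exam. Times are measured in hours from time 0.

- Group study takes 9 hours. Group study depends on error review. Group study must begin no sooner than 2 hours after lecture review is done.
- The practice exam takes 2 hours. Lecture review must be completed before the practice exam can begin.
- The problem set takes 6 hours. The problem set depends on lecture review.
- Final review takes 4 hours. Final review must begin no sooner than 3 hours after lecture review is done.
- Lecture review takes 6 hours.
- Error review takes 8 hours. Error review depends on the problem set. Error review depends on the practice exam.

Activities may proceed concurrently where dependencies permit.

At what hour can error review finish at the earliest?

Lecture review has no prerequisites, so it starts at hour 0 and finishes at hour 6.
The practice exam cannot begin until lecture review (finishes hour 6). It runs from hour 6 to 6 + 2 = hour 8.
The problem set cannot begin until lecture review (finishes hour 6). It runs from hour 6 to 6 + 6 = hour 12.
Error review needs all of the problem set (finishes hour 12); the practice exam (finishes hour 8). That puts its earliest start at hour 12; it finishes at 12 + 8 = hour 20.

20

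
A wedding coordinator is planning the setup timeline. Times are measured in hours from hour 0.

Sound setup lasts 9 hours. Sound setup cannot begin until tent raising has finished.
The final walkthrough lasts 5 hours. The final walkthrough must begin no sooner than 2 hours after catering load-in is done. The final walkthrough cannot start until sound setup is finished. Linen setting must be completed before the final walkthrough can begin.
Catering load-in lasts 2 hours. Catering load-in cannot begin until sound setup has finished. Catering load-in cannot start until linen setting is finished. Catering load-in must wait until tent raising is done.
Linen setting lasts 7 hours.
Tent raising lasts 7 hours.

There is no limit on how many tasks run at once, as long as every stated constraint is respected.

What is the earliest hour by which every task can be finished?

Linen setting can start immediately at hour 0; it finishes at hour 7.
Tent raising has no prerequisites, so it starts at hour 0 and finishes at hour 7.
Sound setup cannot begin until tent raising (finishes hour 7). It runs from hour 7 to 7 + 9 = hour 16.
Catering load-in cannot start until sound setup (finishes hour 16); linen setting (finishes hour 7); tent raising (finishes hour 7). The controlling bound is hour 16, so catering load-in finishes at 16 + 2 = hour 18.
The final walkthrough cannot start until catering load-in (finishes hour 18, plus 2-hour gap → hour 20); sound setup (finishes hour 16); linen setting (finishes hour 7). The controlling bound is hour 20, so the final walkthrough finishes at 20 + 5 = hour 25.
All tasks are finished once the last one completes. Finish times: Tent raising at 7, Linen setting at 7, Sound setup at 16, Catering load-in at 18, The final walkthrough at 25. The latest is hour 25.

25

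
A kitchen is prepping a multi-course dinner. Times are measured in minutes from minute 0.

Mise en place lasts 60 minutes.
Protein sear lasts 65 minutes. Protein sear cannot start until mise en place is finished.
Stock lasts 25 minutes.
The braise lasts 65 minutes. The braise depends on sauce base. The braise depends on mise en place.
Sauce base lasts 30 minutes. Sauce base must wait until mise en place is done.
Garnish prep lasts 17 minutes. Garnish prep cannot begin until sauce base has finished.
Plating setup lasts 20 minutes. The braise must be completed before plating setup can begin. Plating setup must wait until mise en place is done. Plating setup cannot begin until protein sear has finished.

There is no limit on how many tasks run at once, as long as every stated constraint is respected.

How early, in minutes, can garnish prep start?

90

Nothing blocks mise en place, so it runs from minute 0 to minute 60.
After mise en place (finishes minute 60), sauce base can start at minute 60 and finishes at minute 90.
Garnish prep waits on sauce base (finishes minute 90), so the earliest it can start is minute 90.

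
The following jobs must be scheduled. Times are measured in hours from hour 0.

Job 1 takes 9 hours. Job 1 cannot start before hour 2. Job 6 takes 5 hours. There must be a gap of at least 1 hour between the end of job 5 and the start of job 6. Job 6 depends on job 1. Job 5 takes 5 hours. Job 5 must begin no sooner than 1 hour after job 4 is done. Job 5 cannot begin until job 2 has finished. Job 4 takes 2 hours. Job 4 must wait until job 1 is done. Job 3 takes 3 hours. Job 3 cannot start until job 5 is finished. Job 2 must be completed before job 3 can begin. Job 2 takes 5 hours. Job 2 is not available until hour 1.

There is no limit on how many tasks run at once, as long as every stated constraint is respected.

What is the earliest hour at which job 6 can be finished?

Job 2 cannot begin until its own release at hour 1. It runs from hour 1 to 1 + 5 = hour 6.
Job 1 cannot begin until its own release at hour 2. It runs from hour 2 to 2 + 9 = hour 11.
Job 4 waits on job 1 (finishes hour 11), so it starts at hour 11 and finishes at 11 + 2 = hour 13.
Job 5 cannot start until job 4 (finishes hour 13, plus 1-hour gap → hour 14); job 2 (finishes hour 6). The controlling bound is hour 14, so job 5 finishes at 14 + 5 = hour 19.
For job 6: job 5 (finishes hour 19, plus 1-hour gap → hour 20); job 1 (finishes hour 11). Taking the maximum gives a start of hour 20, and it finishes at 20 + 5 = hour 25.

25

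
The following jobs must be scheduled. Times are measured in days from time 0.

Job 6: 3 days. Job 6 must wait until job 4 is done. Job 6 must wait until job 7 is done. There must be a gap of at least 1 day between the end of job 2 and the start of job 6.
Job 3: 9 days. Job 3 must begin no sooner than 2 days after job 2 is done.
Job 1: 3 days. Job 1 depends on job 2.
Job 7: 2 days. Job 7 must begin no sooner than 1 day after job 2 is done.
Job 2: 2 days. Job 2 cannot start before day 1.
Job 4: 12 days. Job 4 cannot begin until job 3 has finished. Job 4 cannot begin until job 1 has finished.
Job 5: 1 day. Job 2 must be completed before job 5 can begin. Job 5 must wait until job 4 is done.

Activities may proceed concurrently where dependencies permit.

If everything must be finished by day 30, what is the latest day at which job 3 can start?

Nothing follows job 5; the deadline of day 30 is its only limit. It must start by 30 − 1 = day 29.
Job 6 has no dependents, so it just needs to finish by day 30. Starting by 30 − 3 = day 27 achieves that.
Job 4 feeds job 5 (must start by day 29); job 6 (must start by day 27). Taking the minimum, job 4 must finish by day 27 and start by 27 − 12 = day 15.
Job 3 must finish before job 4 (must start by day 15). With a 9-day duration, job 3 must start by 15 − 9 = day 6.

6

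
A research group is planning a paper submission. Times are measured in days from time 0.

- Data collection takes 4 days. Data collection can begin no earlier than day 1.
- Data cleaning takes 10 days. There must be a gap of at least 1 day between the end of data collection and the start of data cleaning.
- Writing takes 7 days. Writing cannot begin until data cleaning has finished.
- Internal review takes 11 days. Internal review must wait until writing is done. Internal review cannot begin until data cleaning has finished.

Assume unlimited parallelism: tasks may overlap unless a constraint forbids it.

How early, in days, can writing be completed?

Data collection cannot begin until its own release at day 1. It runs from day 1 to 1 + 4 = day 5.
After data collection (finishes day 5, plus 1-day gap → day 6), data cleaning can start at day 6 and finishes at day 16.
Writing waits on data cleaning (finishes day 16), so it starts at day 16 and finishes at 16 + 7 = day 23.

23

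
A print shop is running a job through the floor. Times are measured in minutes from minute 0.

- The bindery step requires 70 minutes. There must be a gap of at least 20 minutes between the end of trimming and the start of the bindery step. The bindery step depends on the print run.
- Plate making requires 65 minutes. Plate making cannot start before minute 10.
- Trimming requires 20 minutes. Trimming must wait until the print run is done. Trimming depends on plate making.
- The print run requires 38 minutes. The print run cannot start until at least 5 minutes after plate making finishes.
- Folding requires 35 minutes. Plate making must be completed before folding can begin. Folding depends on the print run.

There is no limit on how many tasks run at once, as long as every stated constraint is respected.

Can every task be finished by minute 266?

Yes

Plate making waits on its own release at minute 10, so it starts at minute 10 and finishes at 10 + 65 = minute 75.
After plate making (finishes minute 75, plus 5-minute gap → minute 80), the print run can start at minute 80 and finishes at minute 118.
Folding cannot start until plate making (finishes minute 75); the print run (finishes minute 118). The controlling bound is minute 118, so folding finishes at 118 + 35 = minute 153.
Trimming has to wait for the print run (finishes minute 118); plate making (finishes minute 75). The latest of these is minute 118, so trimming runs minute 118 to 118 + 20 = minute 138.
The bindery step has to wait for trimming (finishes minute 138, plus 20-minute gap → minute 158); the print run (finishes minute 118). The latest of these is minute 158, so the bindery step runs minute 158 to 158 + 70 = minute 228.
Every task is finished by minute 228, which is no later than the deadline of 266, so the schedule is feasible.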